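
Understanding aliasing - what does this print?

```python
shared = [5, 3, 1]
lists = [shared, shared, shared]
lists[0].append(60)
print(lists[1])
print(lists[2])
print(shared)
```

Key concept: list of same reference.
Step by step:
`shared = [5, 3, 1]` → shared = [5, 3, 1]
`lists = [shared, shared, shared]` → lists = [[5, 3, 1], [5, 3, 1], [5, 3, 1]]
`lists[0].append(60)` → shared = [5, 3, 1, 60]; lists = [[5, 3, 1, 60], [5, 3, 1, 60], [5, 3, 1, 60]]
`print(lists[1])` → prints [5, 3, 1, 60]
`print(lists[2])` → prints [5, 3, 1, 60]
`print(shared)` → prints [5, 3, 1, 60]

Answer:
[5, 3, 1, 60]
[5, 3, 1, 60]
[5, 3, 1, 60]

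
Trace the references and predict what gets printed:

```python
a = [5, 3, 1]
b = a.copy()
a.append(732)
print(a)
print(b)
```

Key concept: list.copy() creates independent copy.
Step by step:
`a = [5, 3, 1]` → a = [5, 3, 1]
`b = a.copy()` → b = [5, 3, 1]
`a.append(732)` → a = [5, 3, 1, 732]
`print(a)` → prints [5, 3, 1, 732]
`print(b)` → prints [5, 3, 1]

Answer:
[5, 3, 1, 732]
[5, 3, 1]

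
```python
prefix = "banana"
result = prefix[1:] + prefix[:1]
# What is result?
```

Trace:
`prefix = "banana"` → prefix = 'banana'
`result = prefix[1:] + prefix[:1]` → result = 'ananab'
So result = 'ananab'

Answer: 'ananab'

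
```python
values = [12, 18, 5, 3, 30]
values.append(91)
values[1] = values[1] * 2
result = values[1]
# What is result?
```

Trace:
`values = [12, 18, 5, 3, 30]` → values = [12, 18, 5, 3, 30]
`values.append(91)` → values = [12, 18, 5, 3, 30, 91]
`values[1] = values[1] * 2` → values = [12, 36, 5, 3, 30, 91]
`result = values[1]` → result = 36
So result = 36

Answer: 36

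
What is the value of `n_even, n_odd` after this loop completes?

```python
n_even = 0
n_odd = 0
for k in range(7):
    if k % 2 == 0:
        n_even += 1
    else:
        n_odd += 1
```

Count evens and odds in range(7)
`n_even, n_odd` takes the values: (0, 0) → (1, 0) → (1, 1) → (2, 1) → (2, 2) → (3, 2) → (3, 3) → (4, 3)

Answer: 4, 3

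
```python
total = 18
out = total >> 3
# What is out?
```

Trace:
`total = 18` → total = 18
`out = total >> 3` → out = 2
So out = 2

Answer: 2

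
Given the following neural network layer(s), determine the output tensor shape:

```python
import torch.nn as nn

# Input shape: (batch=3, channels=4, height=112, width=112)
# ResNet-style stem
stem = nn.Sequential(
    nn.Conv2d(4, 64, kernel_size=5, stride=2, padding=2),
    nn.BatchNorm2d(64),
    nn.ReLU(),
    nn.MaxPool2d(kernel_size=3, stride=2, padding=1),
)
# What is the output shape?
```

Input: (3, 4, 112, 112) -> after Conv2d 5x5 stride=2: (3, 64, 56, 56) -> Output: (3, 64, 28, 28)

Answer: (3, 64, 28, 28)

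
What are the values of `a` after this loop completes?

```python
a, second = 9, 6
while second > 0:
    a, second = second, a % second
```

GCD of 9 and 6
`a` takes the values: 9 → 6 → 3

Answer: 3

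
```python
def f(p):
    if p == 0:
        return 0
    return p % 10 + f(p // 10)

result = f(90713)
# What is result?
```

Sum of digits of 90713: 3 + 1 + 7 + 0 + 9 = 20

Answer: 20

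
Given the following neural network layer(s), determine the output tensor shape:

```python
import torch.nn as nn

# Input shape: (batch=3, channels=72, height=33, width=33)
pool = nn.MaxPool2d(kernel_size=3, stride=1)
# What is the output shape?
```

Input: (3, 72, 33, 33) -> Output: (3, 72, 31, 31)

Answer: (3, 72, 31, 31)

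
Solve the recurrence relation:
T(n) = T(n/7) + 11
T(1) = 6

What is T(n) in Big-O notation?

Each step divides n by 7 and adds 11. After log_7(n) steps we reach T(1)=6. So T(n) = 11·log_7(n) + 6 = O(log n).

Answer: O(log n)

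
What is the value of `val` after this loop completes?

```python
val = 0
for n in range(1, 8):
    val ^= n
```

XOR of 1 to 7
`val` takes the values: 0 → 1 → 3 → 0 → 4 → 1 → 7 → 0

Answer: 0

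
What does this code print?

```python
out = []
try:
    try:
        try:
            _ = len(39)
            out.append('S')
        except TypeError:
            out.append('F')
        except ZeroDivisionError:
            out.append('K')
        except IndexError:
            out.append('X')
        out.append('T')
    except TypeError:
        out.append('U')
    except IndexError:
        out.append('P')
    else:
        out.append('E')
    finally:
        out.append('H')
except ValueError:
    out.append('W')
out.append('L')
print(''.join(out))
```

Execution trace: 'F' (inner except TypeError) → 'T' (try body, no exception) → 'E' (else) → 'H' (finally) → 'L' (after the try/except). Output: FTEHL

Answer: FTEHL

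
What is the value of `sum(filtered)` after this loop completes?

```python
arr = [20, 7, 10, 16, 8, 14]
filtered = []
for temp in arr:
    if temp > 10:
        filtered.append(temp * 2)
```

Sum of doubled values > 10
`filtered` takes the values: [] → [40] → [40, 32] → [40, 32, 28]
So `sum(filtered)` = 100

Answer: 100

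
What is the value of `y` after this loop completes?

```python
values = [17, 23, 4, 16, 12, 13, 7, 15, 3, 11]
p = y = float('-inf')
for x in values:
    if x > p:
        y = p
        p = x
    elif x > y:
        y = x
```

Second largest (with repeats) in [17, 23, 4, 16, 12, 13, 7, 15, 3, 11]
`y` takes the values: -inf → 17

Answer: 17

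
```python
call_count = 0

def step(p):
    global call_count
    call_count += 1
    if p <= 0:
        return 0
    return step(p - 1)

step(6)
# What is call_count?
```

Linear recursion stepping by 1: 7 calls from p=6 down to ≤0.

Answer: 7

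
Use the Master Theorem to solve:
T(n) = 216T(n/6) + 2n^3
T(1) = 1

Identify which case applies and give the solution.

a=216, b=6, f(n)=2n^3. log_6(216) = 3. Since c=3 = 3, Case 2 applies: T(n) = Θ(n^log_b(a) · log n) = O(n^3 log n).

Answer: O(n^3 log n) - Case 2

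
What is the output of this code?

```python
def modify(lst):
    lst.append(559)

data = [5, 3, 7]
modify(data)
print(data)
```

Key concept: function modifies passed list.
Step by step:
`data = [5, 3, 7]` → data = [5, 3, 7]
`modify(data)` → data = [5, 3, 7, 559]
`print(data)` → prints [5, 3, 7, 559]

Answer: [5, 3, 7, 559]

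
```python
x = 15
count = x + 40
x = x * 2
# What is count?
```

Trace:
`x = 15` → x = 15
`count = x + 40` → count = 55
`x = x * 2` → x = 30
So count = 55

Answer: 55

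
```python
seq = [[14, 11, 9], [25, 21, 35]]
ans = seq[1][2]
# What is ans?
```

Trace:
`seq = [[14, 11, 9], [25, 21, 35]]` → seq = [[14, 11, 9], [25, 21, 35]]
`ans = seq[1][2]` → ans = 35
So ans = 35

Answer: 35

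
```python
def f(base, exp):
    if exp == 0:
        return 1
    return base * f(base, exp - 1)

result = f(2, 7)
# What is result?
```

f(2, 7) = 2 * 2 * 2 * 2 * 2 * 2 * 2 = 128

Answer: 128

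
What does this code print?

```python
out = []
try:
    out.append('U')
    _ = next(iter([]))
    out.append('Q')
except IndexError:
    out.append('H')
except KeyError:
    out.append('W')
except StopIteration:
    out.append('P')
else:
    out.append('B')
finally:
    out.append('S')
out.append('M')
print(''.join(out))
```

Execution trace: 'U' (try body) → 'P' (except StopIteration) → 'S' (finally) → 'M' (after the try/except). Output: UPSM

Answer: UPSM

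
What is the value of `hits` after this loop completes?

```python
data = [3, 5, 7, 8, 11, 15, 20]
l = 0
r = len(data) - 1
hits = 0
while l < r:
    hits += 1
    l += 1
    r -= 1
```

Iterations until pointers meet (list length 7)
`hits` takes the values: 0 → 1 → 2 → 3

Answer: 3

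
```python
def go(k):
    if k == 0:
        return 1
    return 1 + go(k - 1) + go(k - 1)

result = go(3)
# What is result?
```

go(k) = 1 + 2·go(k-1), go(0)=1. Closed form: (1+1)·2^3 - 1 = 15.

Answer: 15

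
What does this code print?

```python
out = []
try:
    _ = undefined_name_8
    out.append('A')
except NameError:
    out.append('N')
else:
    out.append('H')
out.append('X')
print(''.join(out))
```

Execution trace: 'N' (except NameError) → 'X' (after the try/except). Output: NX

Answer: NX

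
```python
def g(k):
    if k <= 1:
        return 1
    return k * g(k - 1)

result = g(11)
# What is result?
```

g(11) = 11 * 10 * 9 * 8 * 7 * 6 * 5 * 4 * 3 * 2 * 1 = 39916800

Answer: 39916800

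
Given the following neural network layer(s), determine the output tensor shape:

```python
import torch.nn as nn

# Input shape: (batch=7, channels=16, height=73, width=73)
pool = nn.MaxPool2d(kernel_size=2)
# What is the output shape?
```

Input: (7, 16, 73, 73) -> Output: (7, 16, 36, 36)

Answer: (7, 16, 36, 36)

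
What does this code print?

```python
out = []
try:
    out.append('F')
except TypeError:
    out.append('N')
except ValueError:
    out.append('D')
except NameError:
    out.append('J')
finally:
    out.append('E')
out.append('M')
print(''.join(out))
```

Execution trace: 'F' (try body, no exception) → 'E' (finally) → 'M' (after the try/except). Output: FEM

Answer: FEM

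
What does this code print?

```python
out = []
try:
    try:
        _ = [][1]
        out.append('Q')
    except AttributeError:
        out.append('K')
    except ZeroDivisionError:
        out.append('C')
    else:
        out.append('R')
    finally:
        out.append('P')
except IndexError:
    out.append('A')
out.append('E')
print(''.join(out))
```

Execution trace: 'P' (finally) → 'A' (outer except IndexError) → 'E' (after the try/except). Output: PAE

Answer: PAE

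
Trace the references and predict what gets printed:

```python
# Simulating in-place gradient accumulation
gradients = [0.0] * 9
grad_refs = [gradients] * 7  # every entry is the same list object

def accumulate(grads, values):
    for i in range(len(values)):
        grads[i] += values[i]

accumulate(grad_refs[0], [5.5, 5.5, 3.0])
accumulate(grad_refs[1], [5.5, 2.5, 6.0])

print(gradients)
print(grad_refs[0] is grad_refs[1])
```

Key concept: gradient accumulation aliasing.
Step by step:
`gradients = [0.0] * 9` → gradients = [0.0, 0.0, 0.0, 0.0, 0.0, 0.0, 0.0, 0.0, 0.0]
`grad_refs = [gradients] * 7` → grad_refs = [[0.0, 0.0, 0.0, 0.0, 0.0, 0.0, 0.0, 0.0, 0.0], [0.0, 0.0, 0.0, 0.0, 0.0, 0.0, 0.0, 0.0, 0.0], [0.0, 0.0, 0.0, 0.0, 0.0, 0.0, 0.0, 0.0, 0.0], [0.0, 0.0, 0.0, 0.0, 0.0, 0.0, 0.0, 0.0, 0.0], [0.0, 0.0, 0.0, 0.0, 0.0, 0.0, 0.0, 0.0, 0.0], [0.0, 0.0, 0.0, 0.0, 0.0, 0.0, 0.0, 0.0, 0.0], [0.0, 0.0, 0.0, 0.0, 0.0, 0.0, 0.0, 0.0, 0.0]]
`accumulate(grad_refs[0], [5.5, 5.5, 3.0])` → gradients = [5.5, 5.5, 3.0, 0.0, 0.0, 0.0, 0.0, 0.0, 0.0]; grad_refs = [[5.5, 5.5, 3.0, 0.0, 0.0, 0.0, 0.0, 0.0, 0.0], [5.5, 5.5, 3.0, 0.0, 0.0, 0.0, 0.0, 0.0, 0.0], [5.5, 5.5, 3.0, 0.0, 0.0, 0.0, 0.0, 0.0, 0.0], [5.5, 5.5, 3.0, 0.0, 0.0, 0.0, 0.0, 0.0, 0.0], [5.5, 5.5, 3.0, 0.0, 0.0, 0.0, 0.0, 0.0, 0.0], [5.5, 5.5, 3.0, 0.0, 0.0, 0.0, 0.0, 0.0, 0.0], [5.5, 5.5, 3.0, 0.0, 0.0, 0.0, 0.0, 0.0, 0.0]]
`accumulate(grad_refs[1], [5.5, 2.5, 6.0])` → gradients = [11.0, 8.0, 9.0, 0.0, 0.0, 0.0, 0.0, 0.0, 0.0]; grad_refs = [[11.0, 8.0, 9.0, 0.0, 0.0, 0.0, 0.0, 0.0, 0.0], [11.0, 8.0, 9.0, 0.0, 0.0, 0.0, 0.0, 0.0, 0.0], [11.0, 8.0, 9.0, 0.0, 0.0, 0.0, 0.0, 0.0, 0.0], [11.0, 8.0, 9.0, 0.0, 0.0, 0.0, 0.0, 0.0, 0.0], [11.0, 8.0, 9.0, 0.0, 0.0, 0.0, 0.0, 0.0, 0.0], [11.0, 8.0, 9.0, 0.0, 0.0, 0.0, 0.0, 0.0, 0.0], [11.0, 8.0, 9.0, 0.0, 0.0, 0.0, 0.0, 0.0, 0.0]]
`print(gradients)` → prints [11.0, 8.0, 9.0, 0.0, 0.0, 0.0, 0.0, 0.0, 0.0]
`print(grad_refs[0] is grad_refs[1])` → prints True

Answer:
[11.0, 8.0, 9.0, 0.0, 0.0, 0.0, 0.0, 0.0, 0.0]
True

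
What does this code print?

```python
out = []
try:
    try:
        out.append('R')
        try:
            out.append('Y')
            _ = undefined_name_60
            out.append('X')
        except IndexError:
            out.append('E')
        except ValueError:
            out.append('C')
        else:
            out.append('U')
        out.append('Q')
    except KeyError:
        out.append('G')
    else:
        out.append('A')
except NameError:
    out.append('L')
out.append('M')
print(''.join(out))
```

Execution trace: 'R' (try body) → 'Y' (inner try body) → 'L' (outer except NameError) → 'M' (after the try/except). Output: RYLM

Answer: RYLM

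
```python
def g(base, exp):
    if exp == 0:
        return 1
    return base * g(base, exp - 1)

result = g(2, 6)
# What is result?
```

g(2, 6) = 2 * 2 * 2 * 2 * 2 * 2 = 64

Answer: 64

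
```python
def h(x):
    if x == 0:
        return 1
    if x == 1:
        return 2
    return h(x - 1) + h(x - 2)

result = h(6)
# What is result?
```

Build up from base cases: h(0)=1, h(1)=2, h(2)=3, h(3)=5, h(4)=8, h(5)=13, h(6)=21

Answer: 21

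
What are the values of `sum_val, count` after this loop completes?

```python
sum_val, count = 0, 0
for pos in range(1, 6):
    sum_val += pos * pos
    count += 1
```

Sum of squares and count
`sum_val, count` takes the values: (0, 0) → (1, 0) → (1, 1) → (5, 1) → (5, 2) → (14, 2) → (14, 3) → (30, 3) → (30, 4) → (55, 4) → (55, 5)

Answer: 55, 5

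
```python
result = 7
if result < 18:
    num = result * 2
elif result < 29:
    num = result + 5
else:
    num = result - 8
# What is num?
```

Trace:
`result = 7` → result = 7
`if result < 18: ...` → result < 18 is True → num = 14
So num = 14

Answer: 14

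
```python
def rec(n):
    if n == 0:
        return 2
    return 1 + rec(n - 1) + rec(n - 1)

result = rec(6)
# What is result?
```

rec(n) = 1 + 2·rec(n-1), rec(0)=2. Closed form: (2+1)·2^6 - 1 = 191.

Answer: 191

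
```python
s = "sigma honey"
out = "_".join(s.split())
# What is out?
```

Trace:
`s = "sigma honey"` → s = 'sigma honey'
`out = "_".join(s.split())` → out = 'sigma_honey'
So out = 'sigma_honey'

Answer: 'sigma_honey'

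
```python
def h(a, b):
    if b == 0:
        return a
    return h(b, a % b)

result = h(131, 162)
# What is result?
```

h(131, 162) -> h(162, 131) -> h(131, 31) -> h(31, 7) -> h(7, 3) -> h(3, 1) -> h(1, 0) -> 1

Answer: 1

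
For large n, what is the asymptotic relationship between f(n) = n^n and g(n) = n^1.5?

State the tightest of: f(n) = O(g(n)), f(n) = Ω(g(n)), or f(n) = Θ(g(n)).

n^n vs n^1.5: f(n) = Ω(g(n)) but not O(g(n)) — n^n grows strictly faster than n^1.5.

Answer: f(n) = Ω(g(n)) but not O(g(n)) — n^n grows strictly faster than n^1.5.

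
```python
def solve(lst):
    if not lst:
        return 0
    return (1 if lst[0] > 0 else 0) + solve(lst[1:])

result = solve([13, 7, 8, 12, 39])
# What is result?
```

Count of positive elements in [13, 7, 8, 12, 39] = 5

Answer: 5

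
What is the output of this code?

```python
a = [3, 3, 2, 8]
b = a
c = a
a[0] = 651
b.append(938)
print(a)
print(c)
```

Key concept: multiple aliases.
Step by step:
`a = [3, 3, 2, 8]` → a = [3, 3, 2, 8]
`b = a` → b = [3, 3, 2, 8] (same object as a)
`c = a` → c = [3, 3, 2, 8] (same object as a, b)
`a[0] = 651` → a = [651, 3, 2, 8] (same object as b, c); b = [651, 3, 2, 8] (same object as a, c); c = [651, 3, 2, 8] (same object as a, b)
`b.append(938)` → a = [651, 3, 2, 8, 938] (same object as b, c); b = [651, 3, 2, 8, 938] (same object as a, c); c = [651, 3, 2, 8, 938] (same object as a, b)
`print(a)` → prints [651, 3, 2, 8, 938]
`print(c)` → prints [651, 3, 2, 8, 938]

Answer:
[651, 3, 2, 8, 938]
[651, 3, 2, 8, 938]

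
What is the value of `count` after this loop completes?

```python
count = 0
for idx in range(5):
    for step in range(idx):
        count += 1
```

Triangle number: 0+1+2+...+4
`count` takes the values: 0 → 1 → 2 → 3 → 4 → 5 → 6 → 7 → 8 → 9 → 10

Answer: 10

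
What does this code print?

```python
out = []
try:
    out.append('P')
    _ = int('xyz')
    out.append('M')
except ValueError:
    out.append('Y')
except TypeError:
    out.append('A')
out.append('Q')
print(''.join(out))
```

Execution trace: 'P' (try body) → 'Y' (except ValueError) → 'Q' (after the try/except). Output: PYQ

Answer: PYQ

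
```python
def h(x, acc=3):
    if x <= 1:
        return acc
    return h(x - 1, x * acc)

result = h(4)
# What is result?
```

Accumulator trace (n, acc): (4, 3) -> (3, 12) -> (2, 36) -> (1, 72) -> return 72

Answer: 72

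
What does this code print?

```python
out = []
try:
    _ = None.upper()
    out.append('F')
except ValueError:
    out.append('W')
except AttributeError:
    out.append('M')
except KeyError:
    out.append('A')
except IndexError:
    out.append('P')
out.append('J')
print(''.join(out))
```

Execution trace: 'M' (except AttributeError) → 'J' (after the try/except). Output: MJ

Answer: MJ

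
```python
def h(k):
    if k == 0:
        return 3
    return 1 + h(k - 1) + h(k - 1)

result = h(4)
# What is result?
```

h(k) = 1 + 2·h(k-1), h(0)=3. Closed form: (3+1)·2^4 - 1 = 63.

Answer: 63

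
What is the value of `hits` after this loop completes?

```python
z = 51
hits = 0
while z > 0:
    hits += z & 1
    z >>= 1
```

Count set bits in 51 (binary: 0b110011)
`hits` takes the values: 0 → 1 → 2 → 3 → 4

Answer: 4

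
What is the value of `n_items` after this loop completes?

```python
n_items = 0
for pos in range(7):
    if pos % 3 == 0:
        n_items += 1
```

Count numbers divisible by 3 in range(7)
`n_items` takes the values: 0 → 1 → 2 → 3

Answer: 3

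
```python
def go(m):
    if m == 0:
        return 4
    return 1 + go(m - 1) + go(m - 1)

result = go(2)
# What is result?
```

go(m) = 1 + 2·go(m-1), go(0)=4. Closed form: (4+1)·2^2 - 1 = 19.

Answer: 19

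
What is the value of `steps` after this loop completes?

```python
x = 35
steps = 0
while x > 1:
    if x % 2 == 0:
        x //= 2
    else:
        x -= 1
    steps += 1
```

Steps to reduce 35 to 1
`steps` takes the values: 0 → 1 → 2 → 3 → 4 → 5 → 6 → 7

Answer: 7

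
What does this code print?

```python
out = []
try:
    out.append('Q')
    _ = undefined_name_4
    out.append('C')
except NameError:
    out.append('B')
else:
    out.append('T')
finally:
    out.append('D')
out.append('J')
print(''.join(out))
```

Execution trace: 'Q' (try body) → 'B' (except NameError) → 'D' (finally) → 'J' (after the try/except). Output: QBDJ

Answer: QBDJ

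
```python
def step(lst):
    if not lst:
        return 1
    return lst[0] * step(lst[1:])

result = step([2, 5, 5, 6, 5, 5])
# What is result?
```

Product over [2, 5, 5, 6, 5, 5] = 2 * 5 * 5 * 6 * 5 * 5 = 7500

Answer: 7500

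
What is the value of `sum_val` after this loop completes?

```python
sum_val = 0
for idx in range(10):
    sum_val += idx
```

Sum of 0 to 9 = 45
`sum_val` takes the values: 0 → 1 → 3 → 6 → 10 → 15 → 21 → 28 → 36 → 45

Answer: 45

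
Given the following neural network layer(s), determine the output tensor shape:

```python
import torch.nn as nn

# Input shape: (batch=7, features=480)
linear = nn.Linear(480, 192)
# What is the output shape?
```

Input: (7, 480) -> Output: (7, 192)

Answer: (7, 192)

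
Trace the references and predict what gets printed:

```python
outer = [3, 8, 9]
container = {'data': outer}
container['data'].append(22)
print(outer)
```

Key concept: dict holds reference to list.
Step by step:
`outer = [3, 8, 9]` → outer = [3, 8, 9]
`container = {'data': outer}` → container = {'data': [3, 8, 9]}
`container['data'].append(22)` → outer = [3, 8, 9, 22]; container = {'data': [3, 8, 9, 22]}
`print(outer)` → prints [3, 8, 9, 22]

Answer: [3, 8, 9, 22]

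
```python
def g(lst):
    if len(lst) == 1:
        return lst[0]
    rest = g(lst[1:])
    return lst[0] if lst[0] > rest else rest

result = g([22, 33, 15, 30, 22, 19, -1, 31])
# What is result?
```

Recursive max over [22, 33, 15, 30, 22, 19, -1, 31] = 33

Answer: 33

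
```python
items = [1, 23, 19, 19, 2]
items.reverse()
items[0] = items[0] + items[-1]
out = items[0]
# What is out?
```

Trace:
`items = [1, 23, 19, 19, 2]` → items = [1, 23, 19, 19, 2]
`items.reverse()` → items = [2, 19, 19, 23, 1]
`items[0] = items[0] + items[-1]` → items = [3, 19, 19, 23, 1]
`out = items[0]` → out = 3
So out = 3

Answer: 3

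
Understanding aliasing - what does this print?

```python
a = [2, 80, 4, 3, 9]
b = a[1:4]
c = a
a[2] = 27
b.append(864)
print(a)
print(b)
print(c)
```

Key concept: slice vs alias.
Step by step:
`a = [2, 80, 4, 3, 9]` → a = [2, 80, 4, 3, 9]
`b = a[1:4]` → b = [80, 4, 3]
`c = a` → c = [2, 80, 4, 3, 9] (same object as a)
`a[2] = 27` → a = [2, 80, 27, 3, 9] (same object as c); c = [2, 80, 27, 3, 9] (same object as a)
`b.append(864)` → b = [80, 4, 3, 864]
`print(a)` → prints [2, 80, 27, 3, 9]
`print(b)` → prints [80, 4, 3, 864]
`print(c)` → prints [2, 80, 27, 3, 9]

Answer:
[2, 80, 27, 3, 9]
[80, 4, 3, 864]
[2, 80, 27, 3, 9]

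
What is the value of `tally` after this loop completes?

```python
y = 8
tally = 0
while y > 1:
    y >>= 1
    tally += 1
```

Count right shifts until 1
`tally` takes the values: 0 → 1 → 2 → 3

Answer: 3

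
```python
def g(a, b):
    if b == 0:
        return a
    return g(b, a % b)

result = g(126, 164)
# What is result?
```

g(126, 164) -> g(164, 126) -> g(126, 38) -> g(38, 12) -> g(12, 2) -> g(2, 0) -> 2

Answer: 2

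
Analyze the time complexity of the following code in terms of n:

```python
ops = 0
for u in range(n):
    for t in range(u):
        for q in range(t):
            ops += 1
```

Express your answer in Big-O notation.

Each loop level contributes: n × n × n. Multiplying the contributions gives O(n^3).

Answer: O(n^3)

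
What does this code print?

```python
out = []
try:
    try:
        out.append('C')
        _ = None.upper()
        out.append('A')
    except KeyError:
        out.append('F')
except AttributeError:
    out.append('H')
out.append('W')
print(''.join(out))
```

Execution trace: 'C' (try body) → 'H' (outer except AttributeError) → 'W' (after the try/except). Output: CHW

Answer: CHW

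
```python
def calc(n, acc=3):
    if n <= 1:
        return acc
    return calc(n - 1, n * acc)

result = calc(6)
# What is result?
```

Accumulator trace (n, acc): (6, 3) -> (5, 18) -> (4, 90) -> (3, 360) -> (2, 1080) -> (1, 2160) -> return 2160

Answer: 2160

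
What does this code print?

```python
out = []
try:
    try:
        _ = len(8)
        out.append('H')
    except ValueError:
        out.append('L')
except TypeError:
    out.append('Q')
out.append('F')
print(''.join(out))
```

Execution trace: 'Q' (outer except TypeError) → 'F' (after the try/except). Output: QF

Answer: QF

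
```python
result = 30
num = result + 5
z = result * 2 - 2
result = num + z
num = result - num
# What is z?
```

Trace:
`result = 30` → result = 30
`num = result + 5` → num = 35
`z = result * 2 - 2` → z = 58
`result = num + z` → result = 93
`num = result - num` → num = 58
So z = 58

Answer: 58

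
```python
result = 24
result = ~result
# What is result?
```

Trace:
`result = 24` → result = 24
`result = ~result` → result = -25
So result = -25

Answer: -25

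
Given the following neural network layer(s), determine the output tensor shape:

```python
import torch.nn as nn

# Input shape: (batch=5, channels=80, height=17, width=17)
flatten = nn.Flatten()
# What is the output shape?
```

Input: (5, 80, 17, 17) -> Output: (5, 23120)

Answer: (5, 23120)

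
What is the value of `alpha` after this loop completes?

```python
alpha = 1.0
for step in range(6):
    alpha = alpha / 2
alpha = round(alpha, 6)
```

Halving LR 6 times: 1 / 2^6
`alpha` takes the values: 1.0 → 0.5 → 0.25 → 0.125 → 0.0625 → 0.03125 → 0.015625

Answer: 0.015625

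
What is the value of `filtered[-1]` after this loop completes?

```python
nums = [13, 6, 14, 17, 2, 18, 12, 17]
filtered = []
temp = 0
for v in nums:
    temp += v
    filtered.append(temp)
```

Cumulative sum ends at 99
`filtered` takes the values: [] → [13] → [13, 19] → [13, 19, 33] → [13, 19, 33, 50] → [13, 19, 33, 50, 52] → [13, 19, 33, 50, 52, 70] → [13, 19, 33, 50, 52, 70, 82] → [13, 19, 33, 50, 52, 70, 82, 99]
So `filtered[-1]` = 99

Answer: 99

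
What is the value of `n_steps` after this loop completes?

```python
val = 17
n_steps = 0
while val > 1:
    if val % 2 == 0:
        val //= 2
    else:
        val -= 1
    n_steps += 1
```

Steps to reduce 17 to 1
`n_steps` takes the values: 0 → 1 → 2 → 3 → 4 → 5

Answer: 5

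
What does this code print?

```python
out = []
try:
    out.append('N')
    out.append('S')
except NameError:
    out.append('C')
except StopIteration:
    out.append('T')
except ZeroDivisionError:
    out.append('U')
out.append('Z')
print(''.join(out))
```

Execution trace: 'N' (try body) → 'S' (try body, no exception) → 'Z' (after the try/except). Output: NSZ

Answer: NSZ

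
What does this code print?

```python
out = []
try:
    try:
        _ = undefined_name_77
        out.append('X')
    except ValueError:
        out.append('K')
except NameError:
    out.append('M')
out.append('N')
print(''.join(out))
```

Execution trace: 'M' (outer except NameError) → 'N' (after the try/except). Output: MN

Answer: MN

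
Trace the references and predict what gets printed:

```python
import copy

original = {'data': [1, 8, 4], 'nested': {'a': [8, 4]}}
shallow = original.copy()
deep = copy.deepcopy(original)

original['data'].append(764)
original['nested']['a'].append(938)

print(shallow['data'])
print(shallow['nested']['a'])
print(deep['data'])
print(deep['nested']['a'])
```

Key concept: comparing shallow vs deep copy.
Step by step:
`original = {'data': [1, 8, 4], 'nested': {'a': [8, 4]}}` → original = {'data': [1, 8, 4], 'nested': {'a': [8, 4]}}
`shallow = original.copy()` → shallow = {'data': [1, 8, 4], 'nested': {'a': [8, 4]}}
`deep = copy.deepcopy(original)` → deep = {'data': [1, 8, 4], 'nested': {'a': [8, 4]}}
`original['data'].append(764)` → original = {'data': [1, 8, 4, 764], 'nested': {'a': [8, 4]}}; shallow = {'data': [1, 8, 4, 764], 'nested': {'a': [8, 4]}}
`original['nested']['a'].append(938)` → original = {'data': [1, 8, 4, 764], 'nested': {'a': [8, 4, 938]}}; shallow = {'data': [1, 8, 4, 764], 'nested': {'a': [8, 4, 938]}}
`print(shallow['data'])` → prints [1, 8, 4, 764]
`print(shallow['nested']['a'])` → prints [8, 4, 938]
`print(deep['data'])` → prints [1, 8, 4]
`print(deep['nested']['a'])` → prints [8, 4]

Answer:
[1, 8, 4, 764]
[8, 4, 938]
[1, 8, 4]
[8, 4]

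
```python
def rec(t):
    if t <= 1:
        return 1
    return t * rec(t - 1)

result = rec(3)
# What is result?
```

rec(3) = 3 * 2 * 1 = 6

Answer: 6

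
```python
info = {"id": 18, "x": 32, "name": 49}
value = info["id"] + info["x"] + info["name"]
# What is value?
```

Trace:
`info = {"id": 18, "x": 32, "name": 49}` → info = {'id': 18, 'x': 32, 'name': 49}
`value = info["id"] + info["x"] + info["name"]` → value = 99
So value = 99

Answer: 99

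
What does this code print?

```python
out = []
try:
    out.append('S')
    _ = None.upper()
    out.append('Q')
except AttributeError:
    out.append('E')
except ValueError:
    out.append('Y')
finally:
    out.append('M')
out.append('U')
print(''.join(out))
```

Execution trace: 'S' (try body) → 'E' (except AttributeError) → 'M' (finally) → 'U' (after the try/except). Output: SEMU

Answer: SEMU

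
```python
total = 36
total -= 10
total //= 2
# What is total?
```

Trace:
`total = 36` → total = 36
`total -= 10` → total = 26
`total //= 2` → total = 13
So total = 13

Answer: 13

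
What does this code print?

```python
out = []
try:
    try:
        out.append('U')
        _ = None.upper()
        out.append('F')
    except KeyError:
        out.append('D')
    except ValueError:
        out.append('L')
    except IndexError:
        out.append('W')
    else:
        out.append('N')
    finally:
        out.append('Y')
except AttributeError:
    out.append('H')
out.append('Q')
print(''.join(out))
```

Execution trace: 'U' (inner try body) → 'Y' (inner finally) → 'H' (outer except AttributeError) → 'Q' (after the try/except). Output: UYHQ

Answer: UYHQ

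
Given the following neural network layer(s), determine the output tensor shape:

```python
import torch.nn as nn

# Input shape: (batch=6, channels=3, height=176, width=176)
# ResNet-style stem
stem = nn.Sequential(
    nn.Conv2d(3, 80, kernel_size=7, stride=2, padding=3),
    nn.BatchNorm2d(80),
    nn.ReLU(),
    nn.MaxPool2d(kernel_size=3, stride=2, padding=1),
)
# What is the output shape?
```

Input: (6, 3, 176, 176) -> after Conv2d 7x7 stride=2: (6, 80, 88, 88) -> Output: (6, 80, 44, 44)

Answer: (6, 80, 44, 44)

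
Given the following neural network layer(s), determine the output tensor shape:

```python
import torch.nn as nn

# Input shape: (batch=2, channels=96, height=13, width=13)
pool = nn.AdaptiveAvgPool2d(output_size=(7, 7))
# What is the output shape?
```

Input: (2, 96, 13, 13) -> Output: (2, 96, 7, 7)

Answer: (2, 96, 7, 7)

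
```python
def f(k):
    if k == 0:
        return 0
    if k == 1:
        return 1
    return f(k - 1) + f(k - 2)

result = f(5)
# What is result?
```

Build up from base cases: f(0)=0, f(1)=1, f(2)=1, f(3)=2, f(4)=3, f(5)=5

Answer: 5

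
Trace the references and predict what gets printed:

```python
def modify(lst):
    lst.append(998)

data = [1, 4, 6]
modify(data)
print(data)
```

Key concept: function modifies passed list.
Step by step:
`data = [1, 4, 6]` → data = [1, 4, 6]
`modify(data)` → data = [1, 4, 6, 998]
`print(data)` → prints [1, 4, 6, 998]

Answer: [1, 4, 6, 998]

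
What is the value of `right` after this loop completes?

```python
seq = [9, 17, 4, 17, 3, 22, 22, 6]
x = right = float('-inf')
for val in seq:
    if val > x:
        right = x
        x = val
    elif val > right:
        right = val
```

Second largest (with repeats) in [9, 17, 4, 17, 3, 22, 22, 6]
`right` takes the values: -inf → 9 → 17 → 22

Answer: 22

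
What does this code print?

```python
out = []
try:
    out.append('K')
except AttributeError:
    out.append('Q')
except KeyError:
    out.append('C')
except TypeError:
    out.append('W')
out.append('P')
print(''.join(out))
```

Execution trace: 'K' (try body, no exception) → 'P' (after the try/except). Output: KP

Answer: KP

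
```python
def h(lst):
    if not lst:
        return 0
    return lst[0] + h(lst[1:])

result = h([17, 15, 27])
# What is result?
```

17 + 15 + 27 + 0 = 59

Answer: 59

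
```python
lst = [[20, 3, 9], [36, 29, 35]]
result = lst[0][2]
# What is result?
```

Trace:
`lst = [[20, 3, 9], [36, 29, 35]]` → lst = [[20, 3, 9], [36, 29, 35]]
`result = lst[0][2]` → result = 9
So result = 9

Answer: 9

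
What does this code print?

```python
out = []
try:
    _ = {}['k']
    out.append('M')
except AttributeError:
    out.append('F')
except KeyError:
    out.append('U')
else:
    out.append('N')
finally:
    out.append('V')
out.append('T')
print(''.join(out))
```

Execution trace: 'U' (except KeyError) → 'V' (finally) → 'T' (after the try/except). Output: UVT

Answer: UVT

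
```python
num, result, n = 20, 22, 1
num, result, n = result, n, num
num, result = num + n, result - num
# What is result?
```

Trace:
`num, result, n = 20, 22, 1` → num = 20; result = 22; n = 1
`num, result, n = result, n, num` → num = 22; result = 1; n = 20
`num, result = num + n, result - num` → num = 42; result = -21
So result = -21

Answer: -21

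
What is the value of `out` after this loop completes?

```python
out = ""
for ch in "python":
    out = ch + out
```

Reverse 'python'
`out` takes the values: "" → "p" → "yp" → "typ" → "htyp" → "ohtyp" → "nohtyp"

Answer: "nohtyp"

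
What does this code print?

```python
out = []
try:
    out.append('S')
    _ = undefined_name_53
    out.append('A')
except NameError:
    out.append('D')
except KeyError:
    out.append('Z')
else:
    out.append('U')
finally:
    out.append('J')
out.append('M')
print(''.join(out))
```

Execution trace: 'S' (try body) → 'D' (except NameError) → 'J' (finally) → 'M' (after the try/except). Output: SDJM

Answer: SDJM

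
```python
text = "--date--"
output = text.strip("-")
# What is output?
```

Trace:
`text = "--date--"` → text = '--date--'
`output = text.strip("-")` → output = 'date'
So output = 'date'

Answer: 'date'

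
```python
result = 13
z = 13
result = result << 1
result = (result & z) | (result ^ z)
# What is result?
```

Trace:
`result = 13` → result = 13
`z = 13` → z = 13
`result = result << 1` → result = 26
`result = (result & z) | (result ^ z)` → result = 31
So result = 31

Answer: 31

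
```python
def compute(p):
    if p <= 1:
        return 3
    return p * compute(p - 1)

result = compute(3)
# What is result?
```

compute(3) = 3 * 2 * 3 = 18

Answer: 18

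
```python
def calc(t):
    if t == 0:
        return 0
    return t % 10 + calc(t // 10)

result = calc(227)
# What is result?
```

Sum of digits of 227: 7 + 2 + 2 = 11

Answer: 11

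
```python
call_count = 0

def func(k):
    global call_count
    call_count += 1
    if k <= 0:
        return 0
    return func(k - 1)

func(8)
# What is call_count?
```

Linear recursion stepping by 1: 9 calls from k=8 down to ≤0.

Answer: 9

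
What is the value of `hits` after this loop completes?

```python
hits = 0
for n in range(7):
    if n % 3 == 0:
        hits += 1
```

Count numbers divisible by 3 in range(7)
`hits` takes the values: 0 → 1 → 2 → 3

Answer: 3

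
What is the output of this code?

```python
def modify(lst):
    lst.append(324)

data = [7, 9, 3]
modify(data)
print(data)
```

Key concept: function modifies passed list.
Step by step:
`data = [7, 9, 3]` → data = [7, 9, 3]
`modify(data)` → data = [7, 9, 3, 324]
`print(data)` → prints [7, 9, 3, 324]

Answer: [7, 9, 3, 324]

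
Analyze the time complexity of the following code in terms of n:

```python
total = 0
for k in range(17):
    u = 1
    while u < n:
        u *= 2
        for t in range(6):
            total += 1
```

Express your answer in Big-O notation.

Each loop level contributes: 1 × log n × 1. Multiplying the contributions gives O(log n).

Answer: O(log n)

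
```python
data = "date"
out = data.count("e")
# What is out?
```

Trace:
`data = "date"` → data = 'date'
`out = data.count("e")` → out = 1
So out = 1

Answer: 1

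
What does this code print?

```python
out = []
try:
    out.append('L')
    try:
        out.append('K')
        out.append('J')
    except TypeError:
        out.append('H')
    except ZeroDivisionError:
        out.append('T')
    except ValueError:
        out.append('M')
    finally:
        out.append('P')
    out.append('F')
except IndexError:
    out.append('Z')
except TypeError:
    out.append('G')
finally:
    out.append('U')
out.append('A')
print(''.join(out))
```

Execution trace: 'L' (try body) → 'K' (inner try body) → 'J' (inner try body, no exception) → 'P' (inner finally) → 'F' (try body, no exception) → 'U' (finally) → 'A' (after the try/except). Output: LKJPFUA

Answer: LKJPFUA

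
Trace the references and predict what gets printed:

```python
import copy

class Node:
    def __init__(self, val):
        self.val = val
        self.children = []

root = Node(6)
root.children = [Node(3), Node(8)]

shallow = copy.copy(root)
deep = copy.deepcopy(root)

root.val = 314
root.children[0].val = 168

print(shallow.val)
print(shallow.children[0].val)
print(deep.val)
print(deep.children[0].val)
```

Key concept: deep copy with custom objects.
Step by step:
`root = Node(6)` → root = Node(val=6, children=[])
`root.children = [Node(3), Node(8)]` → root = Node(val=6, children=[Node(val=3, children=[]), Node(val=8, children=[])])
`shallow = copy.copy(root)` → shallow = Node(val=6, children=[Node(val=3, children=[]), Node(val=8, children=[])])
`deep = copy.deepcopy(root)` → deep = Node(val=6, children=[Node(val=3, children=[]), Node(val=8, children=[])])
`root.val = 314` → root = Node(val=314, children=[Node(val=3, children=[]), Node(val=8, children=[])])
`root.children[0].val = 168` → root = Node(val=314, children=[Node(val=168, children=[]), Node(val=8, children=[])]); shallow = Node(val=6, children=[Node(val=168, children=[]), Node(val=8, children=[])])
`print(shallow.val)` → prints 6
`print(shallow.children[0].val)` → prints 168
`print(deep.val)` → prints 6
`print(deep.children[0].val)` → prints 3

Answer:
6
168
6
3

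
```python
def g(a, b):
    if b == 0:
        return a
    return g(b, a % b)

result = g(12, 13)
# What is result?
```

g(12, 13) -> g(13, 12) -> g(12, 1) -> g(1, 0) -> 1

Answer: 1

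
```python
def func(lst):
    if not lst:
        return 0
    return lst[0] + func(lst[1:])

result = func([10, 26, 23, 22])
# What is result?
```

10 + 26 + 23 + 22 + 0 = 81

Answer: 81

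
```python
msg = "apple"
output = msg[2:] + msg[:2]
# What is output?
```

Trace:
`msg = "apple"` → msg = 'apple'
`output = msg[2:] + msg[:2]` → output = 'pleap'
So output = 'pleap'

Answer: 'pleap'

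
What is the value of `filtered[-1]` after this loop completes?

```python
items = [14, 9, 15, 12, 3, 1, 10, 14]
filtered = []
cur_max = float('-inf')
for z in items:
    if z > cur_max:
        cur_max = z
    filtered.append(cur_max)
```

Running max ends at 15
`filtered` takes the values: [] → [14] → [14, 14] → [14, 14, 15] → [14, 14, 15, 15] → [14, 14, 15, 15, 15] → [14, 14, 15, 15, 15, 15] → [14, 14, 15, 15, 15, 15, 15] → [14, 14, 15, 15, 15, 15, 15, 15]
So `filtered[-1]` = 15

Answer: 15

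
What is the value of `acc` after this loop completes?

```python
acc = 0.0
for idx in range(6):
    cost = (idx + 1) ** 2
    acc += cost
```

Sum of squared losses 1² + 2² + ... + 6²
`acc` takes the values: 0.0 → 1.0 → 5.0 → 14.0 → 30.0 → 55.0 → 91.0

Answer: 91.0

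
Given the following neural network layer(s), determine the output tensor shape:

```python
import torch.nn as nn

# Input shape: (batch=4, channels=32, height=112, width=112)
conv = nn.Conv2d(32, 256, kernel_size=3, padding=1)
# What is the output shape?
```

Input: (4, 32, 112, 112) -> Output: (4, 256, 112, 112)

Answer: (4, 256, 112, 112)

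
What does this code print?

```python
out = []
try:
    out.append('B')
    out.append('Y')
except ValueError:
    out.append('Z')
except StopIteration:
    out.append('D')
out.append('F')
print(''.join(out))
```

Execution trace: 'B' (try body) → 'Y' (try body, no exception) → 'F' (after the try/except). Output: BYF

Answer: BYF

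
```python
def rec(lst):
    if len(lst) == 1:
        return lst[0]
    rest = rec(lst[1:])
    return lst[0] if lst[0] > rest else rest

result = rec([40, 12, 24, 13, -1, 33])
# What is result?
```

Recursive max over [40, 12, 24, 13, -1, 33] = 40

Answer: 40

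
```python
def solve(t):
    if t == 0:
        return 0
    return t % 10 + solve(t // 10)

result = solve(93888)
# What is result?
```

Sum of digits of 93888: 8 + 8 + 8 + 3 + 9 = 36

Answer: 36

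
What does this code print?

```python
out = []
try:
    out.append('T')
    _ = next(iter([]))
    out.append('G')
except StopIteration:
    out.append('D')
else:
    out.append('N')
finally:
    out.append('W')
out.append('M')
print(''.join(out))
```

Execution trace: 'T' (try body) → 'D' (except StopIteration) → 'W' (finally) → 'M' (after the try/except). Output: TDWM

Answer: TDWM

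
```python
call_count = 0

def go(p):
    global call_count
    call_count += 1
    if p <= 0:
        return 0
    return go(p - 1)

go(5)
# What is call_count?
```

Linear recursion stepping by 1: 6 calls from p=5 down to ≤0.

Answer: 6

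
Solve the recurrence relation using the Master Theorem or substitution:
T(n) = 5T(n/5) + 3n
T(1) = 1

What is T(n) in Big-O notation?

By Master Theorem: a=5, b=5, f(n)=3n. Since log_5(5) = 1 and f(n) = Θ(n^1), Case 2 applies. T(n) = O(n log n).

Answer: O(n log n)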